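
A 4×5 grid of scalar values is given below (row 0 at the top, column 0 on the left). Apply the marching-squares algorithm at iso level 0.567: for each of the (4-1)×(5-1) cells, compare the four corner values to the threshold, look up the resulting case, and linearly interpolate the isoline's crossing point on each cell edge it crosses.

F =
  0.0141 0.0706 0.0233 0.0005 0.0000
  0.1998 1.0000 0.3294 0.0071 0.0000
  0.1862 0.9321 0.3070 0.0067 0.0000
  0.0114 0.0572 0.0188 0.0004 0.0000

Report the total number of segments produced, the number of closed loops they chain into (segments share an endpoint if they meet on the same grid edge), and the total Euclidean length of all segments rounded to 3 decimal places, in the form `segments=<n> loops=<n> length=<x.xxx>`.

segments=6 loops=1 length=4.875

cell (0,0): code 0100 → (0.534,1.000)–(1.000,0.459)
cell (0,1): code 1000 → (1.000,1.646)–(0.534,1.000)
cell (1,0): code 0110 → (1.000,0.459)–(2.000,0.511)
cell (1,1): code 1001 → (2.000,1.584)–(1.000,1.646)
cell (2,0): code 0010 → (2.000,0.511)–(2.417,1.000)
cell (2,1): code 0001 → (2.417,1.000)–(2.000,1.584)
total: 6 segments, chained into 1 closed loop(s), length Σ = 4.874544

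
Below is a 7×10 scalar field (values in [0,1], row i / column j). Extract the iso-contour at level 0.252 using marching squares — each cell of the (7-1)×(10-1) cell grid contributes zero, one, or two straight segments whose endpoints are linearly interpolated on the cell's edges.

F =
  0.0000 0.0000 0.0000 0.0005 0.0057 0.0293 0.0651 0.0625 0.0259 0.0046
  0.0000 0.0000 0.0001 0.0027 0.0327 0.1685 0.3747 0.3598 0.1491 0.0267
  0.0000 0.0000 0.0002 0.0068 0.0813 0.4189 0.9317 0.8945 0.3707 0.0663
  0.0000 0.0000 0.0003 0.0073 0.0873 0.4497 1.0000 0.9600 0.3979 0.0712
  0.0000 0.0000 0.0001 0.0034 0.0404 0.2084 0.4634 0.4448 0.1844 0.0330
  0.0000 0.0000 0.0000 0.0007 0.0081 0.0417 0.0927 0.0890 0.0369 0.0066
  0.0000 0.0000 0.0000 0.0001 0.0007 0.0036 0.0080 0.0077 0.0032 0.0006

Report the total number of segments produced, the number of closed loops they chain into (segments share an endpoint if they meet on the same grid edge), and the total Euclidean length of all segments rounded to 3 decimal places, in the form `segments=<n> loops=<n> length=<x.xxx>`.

segments=16 loops=1 length=12.419

cell (0,5): code 0100 → (0.604,6.000)–(1.000,5.405)
cell (0,6): code 1100 → (0.637,7.000)–(0.604,6.000)
cell (0,7): code 1000 → (1.000,7.512)–(0.637,7.000)
cell (1,4): code 0100 → (1.333,5.000)–(2.000,4.506)
cell (1,5): code 1110 → (1.000,5.405)–(1.333,5.000)
cell (1,7): code 1101 → (1.464,8.000)–(1.000,7.512)
cell (1,8): code 1000 → (2.000,8.390)–(1.464,8.000)
cell (2,4): code 0110 → (2.000,4.506)–(3.000,4.454)
cell (2,8): code 1001 → (3.000,8.447)–(2.000,8.390)
cell (3,4): code 0010 → (3.000,4.454)–(3.819,5.000)
cell (3,5): code 0111 → (3.819,5.000)–(4.000,5.171)
cell (3,7): code 1011 → (4.000,7.740)–(3.683,8.000)
cell (3,8): code 0001 → (3.683,8.000)–(3.000,8.447)
cell (4,5): code 0010 → (4.000,5.171)–(4.570,6.000)
cell (4,6): code 0011 → (4.570,6.000)–(4.542,7.000)
cell (4,7): code 0001 → (4.542,7.000)–(4.000,7.740)
total: 16 segments, chained into 1 closed loop(s), length Σ = 12.419417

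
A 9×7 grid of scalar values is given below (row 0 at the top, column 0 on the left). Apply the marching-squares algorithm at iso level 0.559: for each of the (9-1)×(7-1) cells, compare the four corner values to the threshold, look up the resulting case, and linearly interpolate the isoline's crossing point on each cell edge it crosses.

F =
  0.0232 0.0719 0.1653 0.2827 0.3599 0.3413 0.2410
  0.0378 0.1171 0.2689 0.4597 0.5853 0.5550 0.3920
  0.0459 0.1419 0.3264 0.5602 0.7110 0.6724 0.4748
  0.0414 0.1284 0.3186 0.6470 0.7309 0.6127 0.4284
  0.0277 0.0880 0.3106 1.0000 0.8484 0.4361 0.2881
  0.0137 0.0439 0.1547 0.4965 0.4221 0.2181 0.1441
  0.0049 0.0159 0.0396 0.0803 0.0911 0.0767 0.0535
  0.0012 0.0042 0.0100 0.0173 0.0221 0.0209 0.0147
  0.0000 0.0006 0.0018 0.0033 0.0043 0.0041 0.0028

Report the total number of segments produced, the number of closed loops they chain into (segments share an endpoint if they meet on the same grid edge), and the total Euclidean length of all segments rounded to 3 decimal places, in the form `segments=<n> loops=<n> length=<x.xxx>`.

segments=14 loops=1 length=11.052

cell (0,3): code 0100 → (0.883,4.000)–(1.000,3.791)
cell (0,4): code 1000 → (1.000,4.868)–(0.883,4.000)
cell (1,2): code 0100 → (1.988,3.000)–(2.000,2.995)
cell (1,3): code 1110 → (1.000,3.791)–(1.988,3.000)
cell (1,4): code 1101 → (1.034,5.000)–(1.000,4.868)
cell (1,5): code 1000 → (2.000,5.574)–(1.034,5.000)
cell (2,2): code 0110 → (2.000,2.995)–(3.000,2.732)
cell (2,5): code 1001 → (3.000,5.291)–(2.000,5.574)
cell (3,2): code 0110 → (3.000,2.732)–(4.000,2.360)
cell (3,4): code 1011 → (4.000,4.702)–(3.304,5.000)
cell (3,5): code 0001 → (3.304,5.000)–(3.000,5.291)
cell (4,2): code 0010 → (4.000,2.360)–(4.876,3.000)
cell (4,3): code 0011 → (4.876,3.000)–(4.679,4.000)
cell (4,4): code 0001 → (4.679,4.000)–(4.000,4.702)
total: 14 segments, chained into 1 closed loop(s), length Σ = 11.052308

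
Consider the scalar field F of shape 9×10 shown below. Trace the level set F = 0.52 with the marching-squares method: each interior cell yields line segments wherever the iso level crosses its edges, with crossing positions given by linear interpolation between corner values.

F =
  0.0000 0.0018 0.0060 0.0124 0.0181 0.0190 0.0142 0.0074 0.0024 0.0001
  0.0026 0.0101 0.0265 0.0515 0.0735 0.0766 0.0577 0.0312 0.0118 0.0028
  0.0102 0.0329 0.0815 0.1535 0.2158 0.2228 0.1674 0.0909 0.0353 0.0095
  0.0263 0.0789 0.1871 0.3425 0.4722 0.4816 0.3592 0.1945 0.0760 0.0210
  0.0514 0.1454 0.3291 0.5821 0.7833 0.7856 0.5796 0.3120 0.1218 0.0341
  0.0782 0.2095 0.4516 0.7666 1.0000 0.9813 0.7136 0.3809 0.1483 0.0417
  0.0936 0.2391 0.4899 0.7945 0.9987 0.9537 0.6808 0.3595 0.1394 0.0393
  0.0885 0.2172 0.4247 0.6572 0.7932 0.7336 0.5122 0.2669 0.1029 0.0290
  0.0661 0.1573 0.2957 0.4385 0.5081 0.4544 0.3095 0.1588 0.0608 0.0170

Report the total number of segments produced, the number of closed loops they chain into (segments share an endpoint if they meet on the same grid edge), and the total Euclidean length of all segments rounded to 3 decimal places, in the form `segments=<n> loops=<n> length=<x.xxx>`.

cell (3,2): code 0100 → (3.741,3.000)–(4.000,2.755)
cell (3,3): code 1100 → (3.154,4.000)–(3.741,3.000)
cell (3,4): code 1100 → (3.126,5.000)–(3.154,4.000)
cell (3,5): code 1100 → (3.730,6.000)–(3.126,5.000)
cell (3,6): code 1000 → (4.000,6.223)–(3.730,6.000)
cell (4,2): code 0110 → (4.000,2.755)–(5.000,2.217)
cell (4,6): code 1001 → (5.000,6.582)–(4.000,6.223)
cell (5,2): code 0110 → (5.000,2.217)–(6.000,2.099)
cell (5,6): code 1001 → (6.000,6.500)–(5.000,6.582)
cell (6,2): code 0110 → (6.000,2.099)–(7.000,2.410)
cell (6,5): code 1011 → (7.000,5.965)–(6.954,6.000)
cell (6,6): code 0001 → (6.954,6.000)–(6.000,6.500)
cell (7,2): code 0010 → (7.000,2.410)–(7.627,3.000)
cell (7,3): code 0011 → (7.627,3.000)–(7.958,4.000)
cell (7,4): code 0011 → (7.958,4.000)–(7.765,5.000)
cell (7,5): code 0001 → (7.765,5.000)–(7.000,5.965)
total: 16 segments, chained into 1 closed loop(s), length Σ = 14.590146

segments=16 loops=1 length=14.590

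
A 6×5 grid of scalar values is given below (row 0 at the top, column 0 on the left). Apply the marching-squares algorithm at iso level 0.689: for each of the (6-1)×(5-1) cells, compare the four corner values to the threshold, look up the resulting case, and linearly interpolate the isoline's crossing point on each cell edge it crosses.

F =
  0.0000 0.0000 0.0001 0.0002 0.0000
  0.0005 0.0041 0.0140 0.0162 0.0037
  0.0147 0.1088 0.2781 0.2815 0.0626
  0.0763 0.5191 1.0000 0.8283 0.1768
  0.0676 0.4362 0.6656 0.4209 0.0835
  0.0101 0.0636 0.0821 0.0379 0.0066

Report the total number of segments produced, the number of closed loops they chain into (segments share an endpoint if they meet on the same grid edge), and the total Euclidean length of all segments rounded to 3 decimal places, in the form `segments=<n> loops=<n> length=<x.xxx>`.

segments=6 loops=1 length=4.821

cell (2,1): code 0100 → (2.569,2.000)–(3.000,1.353)
cell (2,2): code 1100 → (2.745,3.000)–(2.569,2.000)
cell (2,3): code 1000 → (3.000,3.214)–(2.745,3.000)
cell (3,1): code 0010 → (3.000,1.353)–(3.930,2.000)
cell (3,2): code 0011 → (3.930,2.000)–(3.342,3.000)
cell (3,3): code 0001 → (3.342,3.000)–(3.000,3.214)
total: 6 segments, chained into 1 closed loop(s), length Σ = 4.821186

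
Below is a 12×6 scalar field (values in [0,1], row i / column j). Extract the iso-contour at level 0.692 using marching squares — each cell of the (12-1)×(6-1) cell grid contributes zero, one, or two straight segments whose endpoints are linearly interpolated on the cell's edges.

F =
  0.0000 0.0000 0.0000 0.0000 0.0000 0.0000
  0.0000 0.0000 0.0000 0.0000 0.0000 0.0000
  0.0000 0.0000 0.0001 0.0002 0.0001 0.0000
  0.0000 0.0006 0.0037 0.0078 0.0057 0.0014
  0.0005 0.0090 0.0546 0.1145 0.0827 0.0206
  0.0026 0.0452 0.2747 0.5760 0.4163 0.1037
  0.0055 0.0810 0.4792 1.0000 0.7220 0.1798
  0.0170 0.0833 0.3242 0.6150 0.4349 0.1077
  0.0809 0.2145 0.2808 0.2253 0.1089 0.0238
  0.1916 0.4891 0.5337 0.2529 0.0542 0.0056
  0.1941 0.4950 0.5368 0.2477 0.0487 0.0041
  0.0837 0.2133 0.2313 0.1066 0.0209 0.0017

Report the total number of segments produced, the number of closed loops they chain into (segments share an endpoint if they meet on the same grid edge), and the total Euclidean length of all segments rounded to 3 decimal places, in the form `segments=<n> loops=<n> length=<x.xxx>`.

segments=6 loops=1 length=4.562

cell (5,2): code 0100 → (5.274,3.000)–(6.000,2.409)
cell (5,3): code 1100 → (5.902,4.000)–(5.274,3.000)
cell (5,4): code 1000 → (6.000,4.055)–(5.902,4.000)
cell (6,2): code 0010 → (6.000,2.409)–(6.800,3.000)
cell (6,3): code 0011 → (6.800,3.000)–(6.104,4.000)
cell (6,4): code 0001 → (6.104,4.000)–(6.000,4.055)
total: 6 segments, chained into 1 closed loop(s), length Σ = 4.561545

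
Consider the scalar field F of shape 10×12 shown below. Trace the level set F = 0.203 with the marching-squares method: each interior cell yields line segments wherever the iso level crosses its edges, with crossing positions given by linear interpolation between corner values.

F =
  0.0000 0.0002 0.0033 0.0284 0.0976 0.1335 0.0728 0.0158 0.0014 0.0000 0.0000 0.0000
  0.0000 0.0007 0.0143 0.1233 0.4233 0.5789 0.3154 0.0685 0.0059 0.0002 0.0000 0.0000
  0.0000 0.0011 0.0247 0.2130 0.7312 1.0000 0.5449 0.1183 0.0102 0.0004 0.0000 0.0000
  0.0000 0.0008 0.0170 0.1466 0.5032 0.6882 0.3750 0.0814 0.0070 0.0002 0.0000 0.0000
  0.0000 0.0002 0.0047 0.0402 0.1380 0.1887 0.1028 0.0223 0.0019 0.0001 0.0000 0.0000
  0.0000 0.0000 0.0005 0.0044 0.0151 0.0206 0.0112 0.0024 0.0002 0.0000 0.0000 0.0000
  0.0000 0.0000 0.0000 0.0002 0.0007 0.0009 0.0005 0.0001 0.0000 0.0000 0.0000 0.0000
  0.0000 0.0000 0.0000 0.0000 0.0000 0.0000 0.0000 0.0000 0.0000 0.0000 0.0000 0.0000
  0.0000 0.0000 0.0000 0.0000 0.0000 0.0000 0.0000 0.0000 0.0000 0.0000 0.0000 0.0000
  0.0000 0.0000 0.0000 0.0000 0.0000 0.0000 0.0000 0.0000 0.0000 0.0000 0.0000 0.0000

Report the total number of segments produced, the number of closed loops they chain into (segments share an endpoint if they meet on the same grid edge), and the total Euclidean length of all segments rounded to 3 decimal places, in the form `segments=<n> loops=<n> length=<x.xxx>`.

cell (0,3): code 0100 → (0.324,4.000)–(1.000,3.266)
cell (0,4): code 1100 → (0.156,5.000)–(0.324,4.000)
cell (0,5): code 1100 → (0.537,6.000)–(0.156,5.000)
cell (0,6): code 1000 → (1.000,6.455)–(0.537,6.000)
cell (1,2): code 0100 → (1.889,3.000)–(2.000,2.947)
cell (1,3): code 1110 → (1.000,3.266)–(1.889,3.000)
cell (1,6): code 1001 → (2.000,6.801)–(1.000,6.455)
cell (2,2): code 0010 → (2.000,2.947)–(2.151,3.000)
cell (2,3): code 0111 → (2.151,3.000)–(3.000,3.158)
cell (2,6): code 1001 → (3.000,6.586)–(2.000,6.801)
cell (3,3): code 0010 → (3.000,3.158)–(3.822,4.000)
cell (3,4): code 0011 → (3.822,4.000)–(3.971,5.000)
cell (3,5): code 0011 → (3.971,5.000)–(3.632,6.000)
cell (3,6): code 0001 → (3.632,6.000)–(3.000,6.586)
total: 14 segments, chained into 1 closed loop(s), length Σ = 11.993057

segments=14 loops=1 length=11.993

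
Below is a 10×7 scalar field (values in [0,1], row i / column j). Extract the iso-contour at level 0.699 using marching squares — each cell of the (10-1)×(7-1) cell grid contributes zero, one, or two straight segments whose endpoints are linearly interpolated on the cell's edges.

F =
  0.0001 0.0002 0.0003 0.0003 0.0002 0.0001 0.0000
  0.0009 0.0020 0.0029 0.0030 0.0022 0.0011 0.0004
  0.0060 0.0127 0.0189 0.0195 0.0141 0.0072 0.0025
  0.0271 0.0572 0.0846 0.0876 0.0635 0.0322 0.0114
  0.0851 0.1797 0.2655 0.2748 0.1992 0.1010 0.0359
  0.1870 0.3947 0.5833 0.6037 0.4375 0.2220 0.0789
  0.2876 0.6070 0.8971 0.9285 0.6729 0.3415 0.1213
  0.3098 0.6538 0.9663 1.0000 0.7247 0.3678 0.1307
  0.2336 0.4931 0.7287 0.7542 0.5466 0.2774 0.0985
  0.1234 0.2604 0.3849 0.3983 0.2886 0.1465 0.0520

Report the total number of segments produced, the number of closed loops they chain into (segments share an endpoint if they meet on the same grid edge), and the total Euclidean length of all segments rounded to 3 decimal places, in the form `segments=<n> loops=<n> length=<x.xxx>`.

segments=12 loops=1 length=9.095

cell (5,1): code 0100 → (5.369,2.000)–(6.000,1.317)
cell (5,2): code 1100 → (5.293,3.000)–(5.369,2.000)
cell (5,3): code 1000 → (6.000,3.898)–(5.293,3.000)
cell (6,1): code 0110 → (6.000,1.317)–(7.000,1.145)
cell (6,3): code 1101 → (6.504,4.000)–(6.000,3.898)
cell (6,4): code 1000 → (7.000,4.072)–(6.504,4.000)
cell (7,1): code 0110 → (7.000,1.145)–(8.000,1.874)
cell (7,3): code 1011 → (8.000,3.266)–(7.144,4.000)
cell (7,4): code 0001 → (7.144,4.000)–(7.000,4.072)
cell (8,1): code 0010 → (8.000,1.874)–(8.086,2.000)
cell (8,2): code 0011 → (8.086,2.000)–(8.155,3.000)
cell (8,3): code 0001 → (8.155,3.000)–(8.000,3.266)
total: 12 segments, chained into 1 closed loop(s), length Σ = 9.094987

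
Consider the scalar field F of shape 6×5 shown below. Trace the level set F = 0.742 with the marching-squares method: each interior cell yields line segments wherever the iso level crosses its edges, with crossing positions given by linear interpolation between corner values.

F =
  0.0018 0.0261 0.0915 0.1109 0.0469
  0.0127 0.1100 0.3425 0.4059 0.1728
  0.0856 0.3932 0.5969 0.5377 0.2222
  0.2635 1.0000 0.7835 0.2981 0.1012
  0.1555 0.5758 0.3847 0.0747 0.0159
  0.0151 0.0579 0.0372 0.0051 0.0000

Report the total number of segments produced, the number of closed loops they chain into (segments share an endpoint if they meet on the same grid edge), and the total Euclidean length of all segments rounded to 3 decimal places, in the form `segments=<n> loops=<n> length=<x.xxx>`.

segments=6 loops=1 length=3.766

cell (2,0): code 0100 → (2.575,1.000)–(3.000,0.650)
cell (2,1): code 1100 → (2.778,2.000)–(2.575,1.000)
cell (2,2): code 1000 → (3.000,2.085)–(2.778,2.000)
cell (3,0): code 0010 → (3.000,0.650)–(3.608,1.000)
cell (3,1): code 0011 → (3.608,1.000)–(3.104,2.000)
cell (3,2): code 0001 → (3.104,2.000)–(3.000,2.085)
total: 6 segments, chained into 1 closed loop(s), length Σ = 3.765968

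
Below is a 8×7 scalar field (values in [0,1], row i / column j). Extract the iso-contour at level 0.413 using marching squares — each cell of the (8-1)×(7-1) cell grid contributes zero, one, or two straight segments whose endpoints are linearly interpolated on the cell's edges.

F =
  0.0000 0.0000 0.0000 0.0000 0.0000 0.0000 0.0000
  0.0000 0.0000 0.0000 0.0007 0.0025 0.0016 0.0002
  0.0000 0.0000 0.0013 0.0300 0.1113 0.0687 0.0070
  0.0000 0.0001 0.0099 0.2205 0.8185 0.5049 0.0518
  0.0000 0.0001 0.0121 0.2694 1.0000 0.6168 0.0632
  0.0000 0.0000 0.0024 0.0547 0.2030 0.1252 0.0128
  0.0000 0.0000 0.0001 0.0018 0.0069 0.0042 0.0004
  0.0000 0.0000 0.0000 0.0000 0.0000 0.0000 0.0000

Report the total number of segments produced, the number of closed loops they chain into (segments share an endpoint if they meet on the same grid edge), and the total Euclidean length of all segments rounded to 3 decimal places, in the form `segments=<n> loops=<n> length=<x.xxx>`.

segments=8 loops=1 length=6.961

cell (2,3): code 0100 → (2.427,4.000)–(3.000,3.322)
cell (2,4): code 1100 → (2.789,5.000)–(2.427,4.000)
cell (2,5): code 1000 → (3.000,5.203)–(2.789,5.000)
cell (3,3): code 0110 → (3.000,3.322)–(4.000,3.197)
cell (3,5): code 1001 → (4.000,5.368)–(3.000,5.203)
cell (4,3): code 0010 → (4.000,3.197)–(4.737,4.000)
cell (4,4): code 0011 → (4.737,4.000)–(4.415,5.000)
cell (4,5): code 0001 → (4.415,5.000)–(4.000,5.368)
total: 8 segments, chained into 1 closed loop(s), length Σ = 6.960532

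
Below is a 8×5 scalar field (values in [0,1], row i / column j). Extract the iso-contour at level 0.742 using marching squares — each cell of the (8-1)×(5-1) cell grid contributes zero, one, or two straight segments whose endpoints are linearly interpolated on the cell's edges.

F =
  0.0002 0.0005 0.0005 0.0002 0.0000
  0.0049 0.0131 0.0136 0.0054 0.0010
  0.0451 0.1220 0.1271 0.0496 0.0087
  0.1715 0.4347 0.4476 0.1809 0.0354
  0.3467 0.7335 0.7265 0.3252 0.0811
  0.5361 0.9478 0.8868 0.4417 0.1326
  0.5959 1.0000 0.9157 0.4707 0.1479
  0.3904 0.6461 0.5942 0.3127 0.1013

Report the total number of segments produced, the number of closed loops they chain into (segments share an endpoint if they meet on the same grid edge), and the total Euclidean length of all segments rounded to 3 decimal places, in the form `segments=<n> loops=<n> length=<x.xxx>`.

segments=8 loops=1 length=7.709

cell (4,0): code 0100 → (4.040,1.000)–(5.000,0.500)
cell (4,1): code 1100 → (4.097,2.000)–(4.040,1.000)
cell (4,2): code 1000 → (5.000,2.325)–(4.097,2.000)
cell (5,0): code 0110 → (5.000,0.500)–(6.000,0.362)
cell (5,2): code 1001 → (6.000,2.390)–(5.000,2.325)
cell (6,0): code 0010 → (6.000,0.362)–(6.729,1.000)
cell (6,1): code 0011 → (6.729,1.000)–(6.540,2.000)
cell (6,2): code 0001 → (6.540,2.000)–(6.000,2.390)
total: 8 segments, chained into 1 closed loop(s), length Σ = 7.709298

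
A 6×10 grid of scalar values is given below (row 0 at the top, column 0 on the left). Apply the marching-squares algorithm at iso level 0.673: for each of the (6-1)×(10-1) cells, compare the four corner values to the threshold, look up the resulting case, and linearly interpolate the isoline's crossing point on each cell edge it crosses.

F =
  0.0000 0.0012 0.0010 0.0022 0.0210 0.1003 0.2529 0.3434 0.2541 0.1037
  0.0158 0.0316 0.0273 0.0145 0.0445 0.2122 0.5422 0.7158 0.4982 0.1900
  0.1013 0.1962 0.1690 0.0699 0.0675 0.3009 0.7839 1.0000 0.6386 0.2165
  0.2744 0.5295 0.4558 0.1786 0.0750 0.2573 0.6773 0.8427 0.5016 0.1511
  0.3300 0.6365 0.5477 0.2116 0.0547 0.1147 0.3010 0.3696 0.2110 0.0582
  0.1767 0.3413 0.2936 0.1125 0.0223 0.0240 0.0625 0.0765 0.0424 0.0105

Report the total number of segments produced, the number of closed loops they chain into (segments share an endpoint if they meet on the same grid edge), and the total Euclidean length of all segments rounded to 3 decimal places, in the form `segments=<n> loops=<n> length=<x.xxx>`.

segments=10 loops=1 length=6.957

cell (0,6): code 0100 → (0.885,7.000)–(1.000,6.753)
cell (0,7): code 1000 → (1.000,7.197)–(0.885,7.000)
cell (1,5): code 0100 → (1.541,6.000)–(2.000,5.770)
cell (1,6): code 1110 → (1.000,6.753)–(1.541,6.000)
cell (1,7): code 1001 → (2.000,7.905)–(1.000,7.197)
cell (2,5): code 0110 → (2.000,5.770)–(3.000,5.990)
cell (2,7): code 1001 → (3.000,7.498)–(2.000,7.905)
cell (3,5): code 0010 → (3.000,5.990)–(3.011,6.000)
cell (3,6): code 0011 → (3.011,6.000)–(3.359,7.000)
cell (3,7): code 0001 → (3.359,7.000)–(3.000,7.498)
total: 10 segments, chained into 1 closed loop(s), length Σ = 6.956700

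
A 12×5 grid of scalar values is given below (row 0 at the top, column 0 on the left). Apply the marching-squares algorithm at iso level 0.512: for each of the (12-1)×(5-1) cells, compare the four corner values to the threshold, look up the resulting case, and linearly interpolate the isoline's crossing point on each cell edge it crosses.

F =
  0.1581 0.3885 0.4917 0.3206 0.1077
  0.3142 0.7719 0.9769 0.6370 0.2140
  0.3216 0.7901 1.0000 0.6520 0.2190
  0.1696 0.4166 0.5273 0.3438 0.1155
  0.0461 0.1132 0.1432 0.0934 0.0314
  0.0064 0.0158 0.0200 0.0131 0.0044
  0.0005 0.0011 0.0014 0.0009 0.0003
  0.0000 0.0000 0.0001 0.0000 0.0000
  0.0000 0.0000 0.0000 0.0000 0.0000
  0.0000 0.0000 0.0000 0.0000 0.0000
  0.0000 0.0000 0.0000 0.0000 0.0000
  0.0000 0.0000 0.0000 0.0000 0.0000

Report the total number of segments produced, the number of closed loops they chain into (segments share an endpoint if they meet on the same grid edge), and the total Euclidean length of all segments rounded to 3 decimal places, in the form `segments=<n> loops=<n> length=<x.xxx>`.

cell (0,0): code 0100 → (0.322,1.000)–(1.000,0.432)
cell (0,1): code 1100 → (0.042,2.000)–(0.322,1.000)
cell (0,2): code 1100 → (0.605,3.000)–(0.042,2.000)
cell (0,3): code 1000 → (1.000,3.296)–(0.605,3.000)
cell (1,0): code 0110 → (1.000,0.432)–(2.000,0.406)
cell (1,3): code 1001 → (2.000,3.323)–(1.000,3.296)
cell (2,0): code 0010 → (2.000,0.406)–(2.745,1.000)
cell (2,1): code 0111 → (2.745,1.000)–(3.000,1.862)
cell (2,2): code 1011 → (3.000,2.083)–(2.454,3.000)
cell (2,3): code 0001 → (2.454,3.000)–(2.000,3.323)
cell (3,1): code 0010 → (3.000,1.862)–(3.040,2.000)
cell (3,2): code 0001 → (3.040,2.000)–(3.000,2.083)
total: 12 segments, chained into 1 closed loop(s), length Σ = 9.276220

segments=12 loops=1 length=9.276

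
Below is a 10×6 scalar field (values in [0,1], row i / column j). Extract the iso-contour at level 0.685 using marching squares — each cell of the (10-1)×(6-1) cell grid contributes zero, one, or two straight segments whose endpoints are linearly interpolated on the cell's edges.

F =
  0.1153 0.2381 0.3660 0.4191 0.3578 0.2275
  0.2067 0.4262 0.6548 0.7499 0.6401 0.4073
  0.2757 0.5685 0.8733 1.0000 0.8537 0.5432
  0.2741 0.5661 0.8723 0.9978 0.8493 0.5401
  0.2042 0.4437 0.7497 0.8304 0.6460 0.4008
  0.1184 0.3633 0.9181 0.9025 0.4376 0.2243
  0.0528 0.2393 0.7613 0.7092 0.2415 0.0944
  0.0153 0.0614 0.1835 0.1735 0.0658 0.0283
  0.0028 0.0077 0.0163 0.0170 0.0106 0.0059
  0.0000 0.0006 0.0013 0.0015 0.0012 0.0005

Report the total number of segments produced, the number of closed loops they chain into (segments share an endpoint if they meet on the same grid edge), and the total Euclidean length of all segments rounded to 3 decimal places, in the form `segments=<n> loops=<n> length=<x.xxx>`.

cell (0,2): code 0100 → (0.804,3.000)–(1.000,2.318)
cell (0,3): code 1000 → (1.000,3.591)–(0.804,3.000)
cell (1,1): code 0100 → (1.138,2.000)–(2.000,1.382)
cell (1,2): code 1110 → (1.000,2.318)–(1.138,2.000)
cell (1,3): code 1101 → (1.210,4.000)–(1.000,3.591)
cell (1,4): code 1000 → (2.000,4.543)–(1.210,4.000)
cell (2,1): code 0110 → (2.000,1.382)–(3.000,1.388)
cell (2,4): code 1001 → (3.000,4.531)–(2.000,4.543)
cell (3,1): code 0110 → (3.000,1.388)–(4.000,1.789)
cell (3,3): code 1011 → (4.000,3.789)–(3.808,4.000)
cell (3,4): code 0001 → (3.808,4.000)–(3.000,4.531)
cell (4,1): code 0110 → (4.000,1.789)–(5.000,1.580)
cell (4,3): code 1001 → (5.000,3.468)–(4.000,3.789)
cell (5,1): code 0110 → (5.000,1.580)–(6.000,1.854)
cell (5,3): code 1001 → (6.000,3.052)–(5.000,3.468)
cell (6,1): code 0010 → (6.000,1.854)–(6.132,2.000)
cell (6,2): code 0011 → (6.132,2.000)–(6.045,3.000)
cell (6,3): code 0001 → (6.045,3.000)–(6.000,3.052)
total: 18 segments, chained into 1 closed loop(s), length Σ = 13.949033

segments=18 loops=1 length=13.949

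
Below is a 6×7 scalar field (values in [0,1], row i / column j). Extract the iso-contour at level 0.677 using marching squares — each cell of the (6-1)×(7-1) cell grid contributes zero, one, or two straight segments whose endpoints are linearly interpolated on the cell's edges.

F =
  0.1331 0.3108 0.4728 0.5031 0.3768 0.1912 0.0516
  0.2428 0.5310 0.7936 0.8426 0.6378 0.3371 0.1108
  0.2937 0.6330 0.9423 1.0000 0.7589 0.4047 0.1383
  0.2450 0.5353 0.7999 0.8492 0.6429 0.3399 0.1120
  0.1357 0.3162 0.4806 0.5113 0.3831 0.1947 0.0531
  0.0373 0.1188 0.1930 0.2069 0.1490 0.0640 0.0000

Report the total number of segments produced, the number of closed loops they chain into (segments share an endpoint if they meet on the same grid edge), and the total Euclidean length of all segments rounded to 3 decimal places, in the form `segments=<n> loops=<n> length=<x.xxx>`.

cell (0,1): code 0100 → (0.637,2.000)–(1.000,1.556)
cell (0,2): code 1100 → (0.512,3.000)–(0.637,2.000)
cell (0,3): code 1000 → (1.000,3.809)–(0.512,3.000)
cell (1,1): code 0110 → (1.000,1.556)–(2.000,1.142)
cell (1,3): code 1101 → (1.324,4.000)–(1.000,3.809)
cell (1,4): code 1000 → (2.000,4.231)–(1.324,4.000)
cell (2,1): code 0110 → (2.000,1.142)–(3.000,1.536)
cell (2,3): code 1011 → (3.000,3.835)–(2.706,4.000)
cell (2,4): code 0001 → (2.706,4.000)–(2.000,4.231)
cell (3,1): code 0010 → (3.000,1.536)–(3.385,2.000)
cell (3,2): code 0011 → (3.385,2.000)–(3.510,3.000)
cell (3,3): code 0001 → (3.510,3.000)–(3.000,3.835)
total: 12 segments, chained into 1 closed loop(s), length Σ = 9.442525

segments=12 loops=1 length=9.443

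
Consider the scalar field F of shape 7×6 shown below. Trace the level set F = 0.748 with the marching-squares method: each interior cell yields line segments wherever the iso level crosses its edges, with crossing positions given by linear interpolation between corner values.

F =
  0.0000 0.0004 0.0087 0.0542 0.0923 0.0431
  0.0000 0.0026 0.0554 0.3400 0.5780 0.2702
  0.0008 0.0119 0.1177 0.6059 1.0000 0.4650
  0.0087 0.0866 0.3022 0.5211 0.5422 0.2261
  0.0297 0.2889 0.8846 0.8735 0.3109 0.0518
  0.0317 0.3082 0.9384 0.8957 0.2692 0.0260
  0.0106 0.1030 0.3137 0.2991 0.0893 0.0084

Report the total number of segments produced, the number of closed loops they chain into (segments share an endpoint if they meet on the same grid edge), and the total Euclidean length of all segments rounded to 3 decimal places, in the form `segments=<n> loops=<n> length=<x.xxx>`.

segments=12 loops=2 length=8.735

cell (1,3): code 0100 → (1.403,4.000)–(2.000,3.361)
cell (1,4): code 1000 → (2.000,4.471)–(1.403,4.000)
cell (2,3): code 0010 → (2.000,3.361)–(2.550,4.000)
cell (2,4): code 0001 → (2.550,4.000)–(2.000,4.471)
cell (3,1): code 0100 → (3.765,2.000)–(4.000,1.771)
cell (3,2): code 1100 → (3.644,3.000)–(3.765,2.000)
cell (3,3): code 1000 → (4.000,3.223)–(3.644,3.000)
cell (4,1): code 0110 → (4.000,1.771)–(5.000,1.698)
cell (4,3): code 1001 → (5.000,3.236)–(4.000,3.223)
cell (5,1): code 0010 → (5.000,1.698)–(5.305,2.000)
cell (5,2): code 0011 → (5.305,2.000)–(5.248,3.000)
cell (5,3): code 0001 → (5.248,3.000)–(5.000,3.236)
total: 12 segments, chained into 2 closed loop(s), length Σ = 8.734677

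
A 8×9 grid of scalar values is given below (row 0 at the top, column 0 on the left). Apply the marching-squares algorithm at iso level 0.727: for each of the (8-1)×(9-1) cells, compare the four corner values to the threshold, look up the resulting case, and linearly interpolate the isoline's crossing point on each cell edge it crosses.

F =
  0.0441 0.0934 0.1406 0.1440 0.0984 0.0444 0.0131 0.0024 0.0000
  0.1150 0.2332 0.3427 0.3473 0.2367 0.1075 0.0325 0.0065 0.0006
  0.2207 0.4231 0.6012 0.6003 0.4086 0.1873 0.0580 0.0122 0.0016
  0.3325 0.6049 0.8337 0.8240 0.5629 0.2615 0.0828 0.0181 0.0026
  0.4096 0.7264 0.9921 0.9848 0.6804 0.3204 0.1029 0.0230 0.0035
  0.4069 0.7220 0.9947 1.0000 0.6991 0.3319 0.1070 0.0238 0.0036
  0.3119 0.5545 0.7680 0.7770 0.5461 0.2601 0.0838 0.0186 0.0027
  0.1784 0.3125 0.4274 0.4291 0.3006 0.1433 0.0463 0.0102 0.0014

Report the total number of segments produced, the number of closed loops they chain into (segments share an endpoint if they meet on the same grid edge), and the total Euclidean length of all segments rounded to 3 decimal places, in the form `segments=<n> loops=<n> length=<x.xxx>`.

cell (2,1): code 0100 → (2.541,2.000)–(3.000,1.534)
cell (2,2): code 1100 → (2.566,3.000)–(2.541,2.000)
cell (2,3): code 1000 → (3.000,3.372)–(2.566,3.000)
cell (3,1): code 0110 → (3.000,1.534)–(4.000,1.002)
cell (3,3): code 1001 → (4.000,3.847)–(3.000,3.372)
cell (4,1): code 0110 → (4.000,1.002)–(5.000,1.018)
cell (4,3): code 1001 → (5.000,3.907)–(4.000,3.847)
cell (5,1): code 0110 → (5.000,1.018)–(6.000,1.808)
cell (5,3): code 1001 → (6.000,3.217)–(5.000,3.907)
cell (6,1): code 0010 → (6.000,1.808)–(6.120,2.000)
cell (6,2): code 0011 → (6.120,2.000)–(6.144,3.000)
cell (6,3): code 0001 → (6.144,3.000)–(6.000,3.217)
total: 12 segments, chained into 1 closed loop(s), length Σ = 10.443584

segments=12 loops=1 length=10.444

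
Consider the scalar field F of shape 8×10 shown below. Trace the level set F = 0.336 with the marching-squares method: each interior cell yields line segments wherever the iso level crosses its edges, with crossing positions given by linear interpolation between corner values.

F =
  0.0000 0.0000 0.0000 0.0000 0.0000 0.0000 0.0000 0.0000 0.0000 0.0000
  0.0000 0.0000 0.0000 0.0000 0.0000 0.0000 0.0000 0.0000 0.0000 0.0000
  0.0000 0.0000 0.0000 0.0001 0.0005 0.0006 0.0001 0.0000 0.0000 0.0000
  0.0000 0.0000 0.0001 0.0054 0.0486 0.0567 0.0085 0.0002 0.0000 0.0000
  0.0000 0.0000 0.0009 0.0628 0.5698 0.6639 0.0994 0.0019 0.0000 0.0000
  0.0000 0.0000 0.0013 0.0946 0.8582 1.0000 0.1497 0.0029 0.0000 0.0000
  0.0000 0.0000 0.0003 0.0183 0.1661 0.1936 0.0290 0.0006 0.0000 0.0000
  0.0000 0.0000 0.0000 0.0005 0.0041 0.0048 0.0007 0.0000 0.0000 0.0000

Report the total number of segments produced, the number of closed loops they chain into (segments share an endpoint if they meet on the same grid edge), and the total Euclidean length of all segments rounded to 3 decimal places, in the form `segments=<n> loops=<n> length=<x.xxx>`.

cell (3,3): code 0100 → (3.551,4.000)–(4.000,3.539)
cell (3,4): code 1100 → (3.460,5.000)–(3.551,4.000)
cell (3,5): code 1000 → (4.000,5.581)–(3.460,5.000)
cell (4,3): code 0110 → (4.000,3.539)–(5.000,3.316)
cell (4,5): code 1001 → (5.000,5.781)–(4.000,5.581)
cell (5,3): code 0010 → (5.000,3.316)–(5.755,4.000)
cell (5,4): code 0011 → (5.755,4.000)–(5.823,5.000)
cell (5,5): code 0001 → (5.823,5.000)–(5.000,5.781)
total: 8 segments, chained into 1 closed loop(s), length Σ = 7.640437

segments=8 loops=1 length=7.640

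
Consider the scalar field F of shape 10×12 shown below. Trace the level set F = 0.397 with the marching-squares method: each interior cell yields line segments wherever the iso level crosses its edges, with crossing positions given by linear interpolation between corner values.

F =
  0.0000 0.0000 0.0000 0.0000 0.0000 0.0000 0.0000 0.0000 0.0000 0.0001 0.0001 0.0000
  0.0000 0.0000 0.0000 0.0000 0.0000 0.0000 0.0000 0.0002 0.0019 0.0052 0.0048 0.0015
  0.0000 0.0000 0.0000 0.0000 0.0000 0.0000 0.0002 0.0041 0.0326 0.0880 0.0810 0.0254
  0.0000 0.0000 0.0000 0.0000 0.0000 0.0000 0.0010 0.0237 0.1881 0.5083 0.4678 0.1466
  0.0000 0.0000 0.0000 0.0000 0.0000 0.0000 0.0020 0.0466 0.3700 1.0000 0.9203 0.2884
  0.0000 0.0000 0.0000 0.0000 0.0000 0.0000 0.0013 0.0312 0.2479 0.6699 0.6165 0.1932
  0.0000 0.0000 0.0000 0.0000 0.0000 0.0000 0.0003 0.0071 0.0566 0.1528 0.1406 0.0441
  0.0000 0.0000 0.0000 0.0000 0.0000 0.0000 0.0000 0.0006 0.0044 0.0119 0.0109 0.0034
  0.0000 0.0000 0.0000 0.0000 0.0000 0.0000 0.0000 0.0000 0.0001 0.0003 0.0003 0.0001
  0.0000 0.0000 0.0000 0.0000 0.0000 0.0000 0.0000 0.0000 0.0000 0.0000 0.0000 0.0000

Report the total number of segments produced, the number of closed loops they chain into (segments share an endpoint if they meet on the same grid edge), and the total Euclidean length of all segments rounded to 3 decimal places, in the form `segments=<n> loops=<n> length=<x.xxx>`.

segments=10 loops=1 length=8.693

cell (2,8): code 0100 → (2.735,9.000)–(3.000,8.652)
cell (2,9): code 1100 → (2.817,10.000)–(2.735,9.000)
cell (2,10): code 1000 → (3.000,10.220)–(2.817,10.000)
cell (3,8): code 0110 → (3.000,8.652)–(4.000,8.043)
cell (3,10): code 1001 → (4.000,10.828)–(3.000,10.220)
cell (4,8): code 0110 → (4.000,8.043)–(5.000,8.353)
cell (4,10): code 1001 → (5.000,10.519)–(4.000,10.828)
cell (5,8): code 0010 → (5.000,8.353)–(5.528,9.000)
cell (5,9): code 0011 → (5.528,9.000)–(5.461,10.000)
cell (5,10): code 0001 → (5.461,10.000)–(5.000,10.519)
total: 10 segments, chained into 1 closed loop(s), length Σ = 8.692945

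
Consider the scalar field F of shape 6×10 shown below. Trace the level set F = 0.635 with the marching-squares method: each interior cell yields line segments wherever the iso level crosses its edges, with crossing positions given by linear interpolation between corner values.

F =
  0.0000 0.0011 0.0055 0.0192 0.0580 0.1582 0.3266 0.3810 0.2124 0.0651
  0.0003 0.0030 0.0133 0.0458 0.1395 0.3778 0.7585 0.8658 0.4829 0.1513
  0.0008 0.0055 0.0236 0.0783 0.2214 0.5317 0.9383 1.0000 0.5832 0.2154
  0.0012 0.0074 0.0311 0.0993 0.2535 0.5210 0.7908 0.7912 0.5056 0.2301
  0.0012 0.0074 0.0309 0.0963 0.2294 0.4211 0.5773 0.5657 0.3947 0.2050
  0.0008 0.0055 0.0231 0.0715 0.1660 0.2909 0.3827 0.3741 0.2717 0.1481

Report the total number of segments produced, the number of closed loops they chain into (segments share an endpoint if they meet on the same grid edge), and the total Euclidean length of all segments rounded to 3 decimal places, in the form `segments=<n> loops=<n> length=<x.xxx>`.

segments=10 loops=1 length=9.221

cell (0,5): code 0100 → (0.714,6.000)–(1.000,5.676)
cell (0,6): code 1100 → (0.524,7.000)–(0.714,6.000)
cell (0,7): code 1000 → (1.000,7.603)–(0.524,7.000)
cell (1,5): code 0110 → (1.000,5.676)–(2.000,5.254)
cell (1,7): code 1001 → (2.000,7.876)–(1.000,7.603)
cell (2,5): code 0110 → (2.000,5.254)–(3.000,5.423)
cell (2,7): code 1001 → (3.000,7.547)–(2.000,7.876)
cell (3,5): code 0010 → (3.000,5.423)–(3.730,6.000)
cell (3,6): code 0011 → (3.730,6.000)–(3.693,7.000)
cell (3,7): code 0001 → (3.693,7.000)–(3.000,7.547)
total: 10 segments, chained into 1 closed loop(s), length Σ = 9.220851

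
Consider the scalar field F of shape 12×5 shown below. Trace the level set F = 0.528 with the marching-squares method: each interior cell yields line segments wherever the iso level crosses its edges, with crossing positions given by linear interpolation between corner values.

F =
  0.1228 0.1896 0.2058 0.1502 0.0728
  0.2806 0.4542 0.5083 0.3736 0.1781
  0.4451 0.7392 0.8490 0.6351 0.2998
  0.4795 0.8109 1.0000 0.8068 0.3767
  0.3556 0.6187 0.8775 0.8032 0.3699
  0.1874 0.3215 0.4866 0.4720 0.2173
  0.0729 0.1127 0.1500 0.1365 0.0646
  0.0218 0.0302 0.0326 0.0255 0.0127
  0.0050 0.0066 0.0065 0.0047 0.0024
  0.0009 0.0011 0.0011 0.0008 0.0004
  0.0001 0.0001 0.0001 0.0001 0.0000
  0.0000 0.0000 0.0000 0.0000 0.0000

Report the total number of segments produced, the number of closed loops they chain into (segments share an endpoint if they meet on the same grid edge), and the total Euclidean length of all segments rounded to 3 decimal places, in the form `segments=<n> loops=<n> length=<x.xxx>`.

cell (1,0): code 0100 → (1.259,1.000)–(2.000,0.282)
cell (1,1): code 1100 → (1.058,2.000)–(1.259,1.000)
cell (1,2): code 1100 → (1.590,3.000)–(1.058,2.000)
cell (1,3): code 1000 → (2.000,3.319)–(1.590,3.000)
cell (2,0): code 0110 → (2.000,0.282)–(3.000,0.146)
cell (2,3): code 1001 → (3.000,3.648)–(2.000,3.319)
cell (3,0): code 0110 → (3.000,0.146)–(4.000,0.655)
cell (3,3): code 1001 → (4.000,3.635)–(3.000,3.648)
cell (4,0): code 0010 → (4.000,0.655)–(4.305,1.000)
cell (4,1): code 0011 → (4.305,1.000)–(4.894,2.000)
cell (4,2): code 0011 → (4.894,2.000)–(4.831,3.000)
cell (4,3): code 0001 → (4.831,3.000)–(4.000,3.635)
total: 12 segments, chained into 1 closed loop(s), length Σ = 11.557060

segments=12 loops=1 length=11.557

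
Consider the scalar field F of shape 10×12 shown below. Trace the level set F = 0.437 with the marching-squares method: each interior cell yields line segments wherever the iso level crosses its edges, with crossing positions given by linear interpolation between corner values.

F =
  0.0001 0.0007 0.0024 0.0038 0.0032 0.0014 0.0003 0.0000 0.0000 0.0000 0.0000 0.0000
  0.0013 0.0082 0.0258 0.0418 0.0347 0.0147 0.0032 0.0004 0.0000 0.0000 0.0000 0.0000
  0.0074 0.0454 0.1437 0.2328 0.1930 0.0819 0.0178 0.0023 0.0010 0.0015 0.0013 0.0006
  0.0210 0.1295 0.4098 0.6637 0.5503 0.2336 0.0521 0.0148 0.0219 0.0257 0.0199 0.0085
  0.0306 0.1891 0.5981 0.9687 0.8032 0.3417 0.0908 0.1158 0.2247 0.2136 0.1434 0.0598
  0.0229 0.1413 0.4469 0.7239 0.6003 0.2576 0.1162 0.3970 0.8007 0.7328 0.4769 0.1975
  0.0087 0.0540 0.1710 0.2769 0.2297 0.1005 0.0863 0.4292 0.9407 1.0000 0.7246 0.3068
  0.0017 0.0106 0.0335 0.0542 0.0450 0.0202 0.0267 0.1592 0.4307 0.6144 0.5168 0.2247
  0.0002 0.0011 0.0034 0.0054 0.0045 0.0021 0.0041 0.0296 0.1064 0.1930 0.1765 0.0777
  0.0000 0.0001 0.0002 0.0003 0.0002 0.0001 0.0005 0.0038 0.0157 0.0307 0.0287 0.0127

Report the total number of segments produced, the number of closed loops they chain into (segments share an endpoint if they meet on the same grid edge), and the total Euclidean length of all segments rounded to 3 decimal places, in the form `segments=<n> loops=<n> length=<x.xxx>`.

cell (2,2): code 0100 → (2.474,3.000)–(3.000,2.107)
cell (2,3): code 1100 → (2.683,4.000)–(2.474,3.000)
cell (2,4): code 1000 → (3.000,4.358)–(2.683,4.000)
cell (3,1): code 0100 → (3.144,2.000)–(4.000,1.606)
cell (3,2): code 1110 → (3.000,2.107)–(3.144,2.000)
cell (3,4): code 1001 → (4.000,4.793)–(3.000,4.358)
cell (4,1): code 0110 → (4.000,1.606)–(5.000,1.968)
cell (4,4): code 1001 → (5.000,4.477)–(4.000,4.793)
cell (4,7): code 0100 → (4.369,8.000)–(5.000,7.099)
cell (4,8): code 1100 → (4.430,9.000)–(4.369,8.000)
cell (4,9): code 1100 → (4.880,10.000)–(4.430,9.000)
cell (4,10): code 1000 → (5.000,10.143)–(4.880,10.000)
cell (5,1): code 0010 → (5.000,1.968)–(5.036,2.000)
cell (5,2): code 0011 → (5.036,2.000)–(5.642,3.000)
cell (5,3): code 0011 → (5.642,3.000)–(5.441,4.000)
cell (5,4): code 0001 → (5.441,4.000)–(5.000,4.477)
cell (5,7): code 0110 → (5.000,7.099)–(6.000,7.015)
cell (5,10): code 1001 → (6.000,10.688)–(5.000,10.143)
cell (6,7): code 0010 → (6.000,7.015)–(6.988,8.000)
cell (6,8): code 0111 → (6.988,8.000)–(7.000,8.034)
cell (6,10): code 1001 → (7.000,10.273)–(6.000,10.688)
cell (7,8): code 0010 → (7.000,8.034)–(7.421,9.000)
cell (7,9): code 0011 → (7.421,9.000)–(7.234,10.000)
cell (7,10): code 0001 → (7.234,10.000)–(7.000,10.273)
total: 24 segments, chained into 2 closed loop(s), length Σ = 20.219846

segments=24 loops=2 length=20.220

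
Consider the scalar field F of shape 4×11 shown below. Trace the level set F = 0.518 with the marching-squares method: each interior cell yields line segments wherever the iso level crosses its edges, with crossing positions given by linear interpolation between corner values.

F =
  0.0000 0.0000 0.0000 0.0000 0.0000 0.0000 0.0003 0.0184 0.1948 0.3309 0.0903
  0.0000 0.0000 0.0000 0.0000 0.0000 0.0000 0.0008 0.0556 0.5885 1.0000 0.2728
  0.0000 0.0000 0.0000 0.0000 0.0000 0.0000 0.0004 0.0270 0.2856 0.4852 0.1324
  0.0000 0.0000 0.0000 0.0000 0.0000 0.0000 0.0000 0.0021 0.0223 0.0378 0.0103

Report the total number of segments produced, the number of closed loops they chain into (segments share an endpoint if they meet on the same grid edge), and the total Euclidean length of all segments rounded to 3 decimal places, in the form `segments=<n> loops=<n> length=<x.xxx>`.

segments=6 loops=1 length=4.976

cell (0,7): code 0100 → (0.821,8.000)–(1.000,7.868)
cell (0,8): code 1100 → (0.280,9.000)–(0.821,8.000)
cell (0,9): code 1000 → (1.000,9.663)–(0.280,9.000)
cell (1,7): code 0010 → (1.000,7.868)–(1.233,8.000)
cell (1,8): code 0011 → (1.233,8.000)–(1.936,9.000)
cell (1,9): code 0001 → (1.936,9.000)–(1.000,9.663)
total: 6 segments, chained into 1 closed loop(s), length Σ = 4.976210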